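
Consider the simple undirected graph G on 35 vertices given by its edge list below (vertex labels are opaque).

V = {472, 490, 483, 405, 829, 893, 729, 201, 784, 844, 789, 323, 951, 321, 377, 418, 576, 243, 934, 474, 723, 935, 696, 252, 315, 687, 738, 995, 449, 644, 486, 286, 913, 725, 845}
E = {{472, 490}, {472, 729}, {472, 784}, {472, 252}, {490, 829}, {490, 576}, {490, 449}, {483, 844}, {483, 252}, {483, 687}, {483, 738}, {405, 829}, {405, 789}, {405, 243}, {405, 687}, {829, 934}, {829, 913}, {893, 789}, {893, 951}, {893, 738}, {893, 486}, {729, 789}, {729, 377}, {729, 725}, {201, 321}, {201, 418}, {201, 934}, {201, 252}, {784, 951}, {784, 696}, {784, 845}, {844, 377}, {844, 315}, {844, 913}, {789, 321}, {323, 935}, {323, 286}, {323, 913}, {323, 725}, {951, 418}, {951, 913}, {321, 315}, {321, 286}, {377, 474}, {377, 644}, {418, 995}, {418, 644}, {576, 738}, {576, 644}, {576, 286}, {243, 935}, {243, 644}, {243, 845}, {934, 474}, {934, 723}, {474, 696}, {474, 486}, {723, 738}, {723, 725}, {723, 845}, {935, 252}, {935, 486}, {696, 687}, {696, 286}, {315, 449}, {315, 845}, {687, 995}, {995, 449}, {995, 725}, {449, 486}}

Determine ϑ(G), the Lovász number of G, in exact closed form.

15

deg(377) = 4; N(377) = {729, 844, 474, 644}.
Vertex 935 has 4 neighbors: 323, 243, 252, 486.
deg(490) = 4; N(490) = {472, 829, 576, 449}.
deg(449) = 4; N(449) = {490, 315, 995, 486}.
Regular of degree 4 on 35 vertices: Kneser K(7,3) on C(7,3)=35 vertices.
spec(A) ≈ [4.0, 2.0, -1.0, -3.0] (distinct, 5 d.p.).
Lovász: ϑ = −35(-3)/(4+-1*(-3)) = 15.
≈ 15.00000 (to 5 d.p.).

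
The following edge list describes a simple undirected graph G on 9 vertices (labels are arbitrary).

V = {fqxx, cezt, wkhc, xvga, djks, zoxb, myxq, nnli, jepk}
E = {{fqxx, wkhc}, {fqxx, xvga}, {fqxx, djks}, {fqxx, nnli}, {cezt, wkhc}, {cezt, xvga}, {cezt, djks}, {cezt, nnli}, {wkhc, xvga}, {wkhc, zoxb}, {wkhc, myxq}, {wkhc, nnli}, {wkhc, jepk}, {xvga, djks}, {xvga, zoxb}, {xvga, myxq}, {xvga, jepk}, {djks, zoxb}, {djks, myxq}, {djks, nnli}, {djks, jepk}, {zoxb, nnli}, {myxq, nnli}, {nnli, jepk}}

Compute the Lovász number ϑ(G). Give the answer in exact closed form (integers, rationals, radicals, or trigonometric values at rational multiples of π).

deg(djks) = 7; N(djks) = {fqxx, cezt, xvga, zoxb, myxq, nnli, jepk}.
Vertex cezt has 4 neighbors: wkhc, xvga, djks, nnli.
deg(fqxx) = 4; N(fqxx) = {wkhc, xvga, djks, nnli}.
N(zoxb) = {wkhc, xvga, djks, nnli}, |N(zoxb)| = 4.
3 parts of sizes [5, 2, 2]; α(G) = 5 = ϑ (perfect).
ϑ(G) ≈ 5.0000.
5 ≤ 5 ≤ 5: collapsed.

5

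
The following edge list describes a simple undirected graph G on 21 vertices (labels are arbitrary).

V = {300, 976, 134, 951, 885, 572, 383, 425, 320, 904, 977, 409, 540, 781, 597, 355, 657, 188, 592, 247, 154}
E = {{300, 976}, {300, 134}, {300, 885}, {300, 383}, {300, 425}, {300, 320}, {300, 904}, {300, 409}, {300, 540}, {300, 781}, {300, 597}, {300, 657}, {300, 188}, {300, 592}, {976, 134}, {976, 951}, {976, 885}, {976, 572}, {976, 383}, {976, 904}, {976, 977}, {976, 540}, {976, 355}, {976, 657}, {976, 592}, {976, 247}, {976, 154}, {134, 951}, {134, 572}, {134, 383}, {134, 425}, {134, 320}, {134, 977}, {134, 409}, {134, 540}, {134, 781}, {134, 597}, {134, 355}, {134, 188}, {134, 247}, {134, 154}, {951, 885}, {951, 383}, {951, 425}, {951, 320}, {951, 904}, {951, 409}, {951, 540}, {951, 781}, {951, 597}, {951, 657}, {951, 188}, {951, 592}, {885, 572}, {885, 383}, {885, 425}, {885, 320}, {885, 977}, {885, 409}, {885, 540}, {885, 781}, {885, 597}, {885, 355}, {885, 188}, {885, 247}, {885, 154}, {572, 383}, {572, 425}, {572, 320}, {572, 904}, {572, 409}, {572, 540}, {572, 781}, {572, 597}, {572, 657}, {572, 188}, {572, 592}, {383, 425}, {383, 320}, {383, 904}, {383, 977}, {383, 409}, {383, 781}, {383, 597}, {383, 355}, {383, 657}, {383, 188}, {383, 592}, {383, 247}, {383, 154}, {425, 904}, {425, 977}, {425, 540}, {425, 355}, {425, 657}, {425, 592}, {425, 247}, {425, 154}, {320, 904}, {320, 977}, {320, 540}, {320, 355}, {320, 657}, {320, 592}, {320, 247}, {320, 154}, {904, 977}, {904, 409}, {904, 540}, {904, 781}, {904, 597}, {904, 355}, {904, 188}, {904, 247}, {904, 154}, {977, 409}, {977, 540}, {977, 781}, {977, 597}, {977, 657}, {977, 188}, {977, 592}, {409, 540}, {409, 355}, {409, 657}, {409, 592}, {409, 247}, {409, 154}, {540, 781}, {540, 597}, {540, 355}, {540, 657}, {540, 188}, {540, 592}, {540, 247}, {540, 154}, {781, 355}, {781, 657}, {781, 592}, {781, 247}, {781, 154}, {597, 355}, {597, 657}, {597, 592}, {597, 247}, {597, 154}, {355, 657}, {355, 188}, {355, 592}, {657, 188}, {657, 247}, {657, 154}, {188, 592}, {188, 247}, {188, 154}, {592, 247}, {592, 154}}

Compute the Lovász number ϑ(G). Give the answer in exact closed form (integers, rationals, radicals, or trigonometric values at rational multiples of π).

7

deg(355) = 14; N(355) = {976, 134, 885, 383, 425, 320, 904, 409, 540, 781, 597, 657, 188, 592}.
N(976) = {300, 134, 951, 885, 572, 383, 904, 977, 540, 355, 657, 592, 247, 154}, |N(976)| = 14.
N(134) = {300, 976, 951, 572, 383, 425, 320, 977, 409, 540, 781, 597, 355, 188, 247, 154}, |N(134)| = 16.
Vertex 572 has 14 neighbors: 976, 134, 885, 383, 425, 320, 904, 409, 540, 781, 597, 657, 188, 592.
4 parts of sizes [7, 7, 5, 2]; α(G) = 7 = ϑ (perfect).
ϑ(G) ≈ 7.000000000.
Lovász sandwich 7 ≤ 7 ≤ 7: collapsed.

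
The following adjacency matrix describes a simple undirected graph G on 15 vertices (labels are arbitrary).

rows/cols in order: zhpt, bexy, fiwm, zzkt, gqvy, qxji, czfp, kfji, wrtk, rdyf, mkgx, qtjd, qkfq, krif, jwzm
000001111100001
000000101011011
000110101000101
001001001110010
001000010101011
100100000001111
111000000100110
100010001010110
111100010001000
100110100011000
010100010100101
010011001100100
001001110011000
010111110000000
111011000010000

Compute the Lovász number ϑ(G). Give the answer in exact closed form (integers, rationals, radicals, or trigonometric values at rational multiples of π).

Vertex qxji has 6 neighbors: zhpt, zzkt, qtjd, qkfq, krif, jwzm.
deg(fiwm) = 6; N(fiwm) = {zzkt, gqvy, czfp, wrtk, qkfq, jwzm}.
N(gqvy) = {fiwm, kfji, rdyf, qtjd, krif, jwzm}, |N(gqvy)| = 6.
N(mkgx) = {bexy, zzkt, kfji, rdyf, qkfq, jwzm}, |N(mkgx)| = 6.
G on 15 vertices is 6-regular; Kneser-type, 2-subsets of [6].
spec(A) ≈ [6.0, 1.0, -3.0] (distinct, 4 d.p.).
ϑ = −N·λ_min/(λ_max−λ_min) = −15·(-3)/(6−(-3)) = 5.
= 5.00000000… (decimal).

5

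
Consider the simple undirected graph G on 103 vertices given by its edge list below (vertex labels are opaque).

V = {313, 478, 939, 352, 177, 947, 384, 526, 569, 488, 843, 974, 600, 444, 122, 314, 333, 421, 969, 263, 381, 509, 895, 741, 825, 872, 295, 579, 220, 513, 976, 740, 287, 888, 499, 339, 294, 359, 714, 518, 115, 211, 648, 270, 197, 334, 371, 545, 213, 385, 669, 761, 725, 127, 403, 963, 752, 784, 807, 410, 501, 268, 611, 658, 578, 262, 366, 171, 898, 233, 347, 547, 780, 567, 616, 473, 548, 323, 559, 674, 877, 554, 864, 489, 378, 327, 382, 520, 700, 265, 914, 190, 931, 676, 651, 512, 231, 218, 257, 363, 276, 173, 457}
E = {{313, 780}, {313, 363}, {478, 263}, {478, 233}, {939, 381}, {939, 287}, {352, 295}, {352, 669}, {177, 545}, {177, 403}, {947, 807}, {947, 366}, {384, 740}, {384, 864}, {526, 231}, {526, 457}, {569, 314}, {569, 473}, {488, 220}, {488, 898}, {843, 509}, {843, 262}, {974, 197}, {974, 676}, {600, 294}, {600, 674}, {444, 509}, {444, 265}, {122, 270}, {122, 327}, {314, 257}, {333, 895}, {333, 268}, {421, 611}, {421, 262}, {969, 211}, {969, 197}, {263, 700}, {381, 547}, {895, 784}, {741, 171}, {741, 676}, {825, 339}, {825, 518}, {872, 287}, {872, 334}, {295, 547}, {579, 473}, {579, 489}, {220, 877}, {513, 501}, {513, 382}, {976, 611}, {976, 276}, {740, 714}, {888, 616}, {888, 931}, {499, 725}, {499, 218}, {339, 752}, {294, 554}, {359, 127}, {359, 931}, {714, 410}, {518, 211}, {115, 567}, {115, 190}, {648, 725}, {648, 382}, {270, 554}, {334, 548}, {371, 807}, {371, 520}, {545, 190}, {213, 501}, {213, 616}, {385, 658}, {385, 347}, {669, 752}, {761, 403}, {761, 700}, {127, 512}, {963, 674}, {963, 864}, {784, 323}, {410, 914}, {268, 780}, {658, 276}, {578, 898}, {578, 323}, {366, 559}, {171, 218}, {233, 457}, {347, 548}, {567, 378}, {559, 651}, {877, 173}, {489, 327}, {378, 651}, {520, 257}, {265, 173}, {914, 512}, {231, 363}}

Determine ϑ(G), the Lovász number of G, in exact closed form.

N(478) = {263, 233}, |N(478)| = 2.
deg(914) = 2; N(914) = {410, 512}.
Vertex 171 has 2 neighbors: 741, 218.
deg(473) = 2; N(473) = {569, 579}.
G on 103 vertices is 2-regular; this is C_{103}, the 103-cycle.
Distinct eigenvalues (to 4 d.p.): [2.0, 1.9963, 1.9851, 1.9666, 1.9408, 1.9077, 1.8675, 1.8204, 1.7665, 1.7061, 1.6393, 1.5664, 1.4876, 1.4034, 1.3139, 1.2195, 1.1206, 1.0176, 0.9107, 0.8004, 0.6872, 0.5714, 0.4535, 0.3339, 0.2131, 0.0915, -0.0305, -0.1524, -0.2736, -0.3939, -0.5127, -0.6296, -0.7442, -0.856, -0.9646, -1.0696, -1.1706, -1.2673, -1.3593, -1.4462, -1.5277, -1.6036, -1.6735, -1.7371, -1.7943, -1.8448, -1.8885, -1.9251, -1.9546, -1.9768, -1.9916, -1.9991].
−103·(-2*cos(pi/103)) / ((2)−(-2*cos(pi/103))) = 103*cos(pi/103)/(cos(pi/103) + 1) = ϑ(G).
ϑ(G) ≈ 51.488020.
Check 51 ≤ 103*cos(pi/103)/(cos(pi/103) + 1) ≤ 52: both strict.

103*cos(pi/103)/(cos(pi/103) + 1)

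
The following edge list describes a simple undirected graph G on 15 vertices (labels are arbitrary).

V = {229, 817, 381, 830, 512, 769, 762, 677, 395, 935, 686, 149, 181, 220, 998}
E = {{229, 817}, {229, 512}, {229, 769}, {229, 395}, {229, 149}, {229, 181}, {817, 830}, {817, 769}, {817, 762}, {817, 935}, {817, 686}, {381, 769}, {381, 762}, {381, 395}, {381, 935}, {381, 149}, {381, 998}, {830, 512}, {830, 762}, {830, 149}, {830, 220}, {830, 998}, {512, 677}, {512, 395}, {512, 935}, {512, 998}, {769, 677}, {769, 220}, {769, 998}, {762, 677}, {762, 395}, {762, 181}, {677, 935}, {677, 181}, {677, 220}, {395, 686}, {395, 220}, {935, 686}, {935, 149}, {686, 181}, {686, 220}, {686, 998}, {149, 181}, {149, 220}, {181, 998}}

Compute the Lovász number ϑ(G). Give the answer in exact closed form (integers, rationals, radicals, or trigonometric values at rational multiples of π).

deg(181) = 6; N(181) = {229, 762, 677, 686, 149, 998}.
Vertex 998 has 6 neighbors: 381, 830, 512, 769, 686, 181.
Vertex 149 has 6 neighbors: 229, 381, 830, 935, 181, 220.
deg(935) = 6; N(935) = {817, 381, 512, 677, 686, 149}.
Every vertex has degree 6 (N=15); this is K(6,2), the Kneser graph.
A has 3 distinct eigenvalues ≈ [6.0, 1.0, -3.0].
−15·(-3) / ((6)−(-3)) = 5 = ϑ(G).
= 5.00000000… (decimal).

5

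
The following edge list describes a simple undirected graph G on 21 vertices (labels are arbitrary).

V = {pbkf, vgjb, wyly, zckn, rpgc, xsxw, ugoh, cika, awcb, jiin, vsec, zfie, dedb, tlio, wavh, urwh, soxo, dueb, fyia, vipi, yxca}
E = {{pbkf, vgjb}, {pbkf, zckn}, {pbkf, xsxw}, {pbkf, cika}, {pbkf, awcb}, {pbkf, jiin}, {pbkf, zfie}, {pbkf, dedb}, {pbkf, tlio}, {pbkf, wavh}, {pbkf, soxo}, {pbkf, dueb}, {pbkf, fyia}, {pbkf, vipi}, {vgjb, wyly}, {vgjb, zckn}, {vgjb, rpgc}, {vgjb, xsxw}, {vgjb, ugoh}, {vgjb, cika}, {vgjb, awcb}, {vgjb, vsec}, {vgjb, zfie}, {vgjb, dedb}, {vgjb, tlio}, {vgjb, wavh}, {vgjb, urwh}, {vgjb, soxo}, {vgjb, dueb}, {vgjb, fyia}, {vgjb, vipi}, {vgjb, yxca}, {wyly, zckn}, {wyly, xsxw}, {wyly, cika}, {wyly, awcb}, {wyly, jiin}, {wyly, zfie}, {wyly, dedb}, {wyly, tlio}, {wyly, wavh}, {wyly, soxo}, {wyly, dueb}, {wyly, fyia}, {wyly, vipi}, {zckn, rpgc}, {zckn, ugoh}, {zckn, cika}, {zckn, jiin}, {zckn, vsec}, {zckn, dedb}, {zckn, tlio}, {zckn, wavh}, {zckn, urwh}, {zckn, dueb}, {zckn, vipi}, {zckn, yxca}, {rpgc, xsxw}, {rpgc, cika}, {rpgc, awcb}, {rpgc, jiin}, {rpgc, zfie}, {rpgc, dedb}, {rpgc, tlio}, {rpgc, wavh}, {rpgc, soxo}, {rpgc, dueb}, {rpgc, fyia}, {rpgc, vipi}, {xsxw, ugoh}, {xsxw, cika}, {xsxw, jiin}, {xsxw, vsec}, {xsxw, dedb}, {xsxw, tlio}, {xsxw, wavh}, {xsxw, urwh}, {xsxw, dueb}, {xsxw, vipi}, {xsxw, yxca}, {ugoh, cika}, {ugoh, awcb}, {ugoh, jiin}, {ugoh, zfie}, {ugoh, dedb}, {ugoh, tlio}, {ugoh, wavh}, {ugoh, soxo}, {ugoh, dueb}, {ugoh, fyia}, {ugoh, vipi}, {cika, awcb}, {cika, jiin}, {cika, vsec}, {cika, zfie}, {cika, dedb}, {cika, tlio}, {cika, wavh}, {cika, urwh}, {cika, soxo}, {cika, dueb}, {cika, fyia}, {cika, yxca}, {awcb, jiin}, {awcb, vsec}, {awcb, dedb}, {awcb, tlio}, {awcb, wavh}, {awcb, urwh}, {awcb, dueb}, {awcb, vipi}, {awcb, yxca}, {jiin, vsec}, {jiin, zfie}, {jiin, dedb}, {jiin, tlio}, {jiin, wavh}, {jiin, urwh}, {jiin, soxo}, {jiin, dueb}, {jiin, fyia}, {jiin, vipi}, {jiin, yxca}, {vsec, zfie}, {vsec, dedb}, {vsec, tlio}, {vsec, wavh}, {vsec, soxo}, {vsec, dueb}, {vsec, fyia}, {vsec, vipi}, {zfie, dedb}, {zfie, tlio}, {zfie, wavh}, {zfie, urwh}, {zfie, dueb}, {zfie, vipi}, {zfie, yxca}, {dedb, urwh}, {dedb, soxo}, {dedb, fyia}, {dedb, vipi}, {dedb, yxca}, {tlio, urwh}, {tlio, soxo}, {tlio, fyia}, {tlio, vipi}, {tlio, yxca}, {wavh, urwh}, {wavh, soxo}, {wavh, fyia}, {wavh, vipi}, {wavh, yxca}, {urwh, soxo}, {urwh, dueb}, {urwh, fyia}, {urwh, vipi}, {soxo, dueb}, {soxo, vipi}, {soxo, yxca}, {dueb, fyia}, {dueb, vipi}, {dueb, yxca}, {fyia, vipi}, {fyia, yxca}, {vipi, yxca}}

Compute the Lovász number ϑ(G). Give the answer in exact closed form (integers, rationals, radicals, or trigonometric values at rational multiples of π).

7

N(dedb) = {pbkf, vgjb, wyly, zckn, rpgc, xsxw, ugoh, cika, awcb, jiin, vsec, zfie, urwh, soxo, fyia, vipi, yxca}, |N(dedb)| = 17.
N(dueb) = {pbkf, vgjb, wyly, zckn, rpgc, xsxw, ugoh, cika, awcb, jiin, vsec, zfie, urwh, soxo, fyia, vipi, yxca}, |N(dueb)| = 17.
N(vgjb) = {pbkf, wyly, zckn, rpgc, xsxw, ugoh, cika, awcb, vsec, zfie, dedb, tlio, wavh, urwh, soxo, dueb, fyia, vipi, yxca}, |N(vgjb)| = 19.
Vertex yxca has 14 neighbors: vgjb, zckn, xsxw, cika, awcb, jiin, zfie, dedb, tlio, wavh, soxo, dueb, fyia, vipi.
K_{7,6,4,2,2} (perfect); ϑ(G) = α(G) = max{7,6,4,2,2} = 7.
≈ 7.00000000 (to 8 d.p.).
Lovász sandwich 7 ≤ 7 ≤ 7: collapsed.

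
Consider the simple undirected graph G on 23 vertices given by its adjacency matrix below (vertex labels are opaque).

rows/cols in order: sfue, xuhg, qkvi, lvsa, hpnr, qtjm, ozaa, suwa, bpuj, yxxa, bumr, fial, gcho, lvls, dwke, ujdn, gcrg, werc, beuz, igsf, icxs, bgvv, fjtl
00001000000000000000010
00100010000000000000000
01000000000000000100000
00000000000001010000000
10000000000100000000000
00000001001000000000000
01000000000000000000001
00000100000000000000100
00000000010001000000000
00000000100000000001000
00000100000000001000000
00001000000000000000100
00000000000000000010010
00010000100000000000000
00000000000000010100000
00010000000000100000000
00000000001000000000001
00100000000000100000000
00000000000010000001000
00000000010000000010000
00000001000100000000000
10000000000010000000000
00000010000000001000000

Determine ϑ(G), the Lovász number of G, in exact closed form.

Vertex xuhg has 2 neighbors: qkvi, ozaa.
Vertex bpuj has 2 neighbors: yxxa, lvls.
deg(igsf) = 2; N(igsf) = {yxxa, beuz}.
Vertex hpnr has 2 neighbors: sfue, fial.
Regular of degree 2 on 23 vertices: this is C_{23}, the 23-cycle.
A has 12 distinct eigenvalues ≈ [2.0, 1.92583, 1.70884, 1.36511, 0.92013, 0.40691, -0.13648, -0.66976, -1.15336, -1.55142, -1.83442, -1.98137].
With N=23: ϑ(G) = 23·(-(-1)*2*cos(pi/23))/(2−(-2*cos(pi/23))) = 23*cos(pi/23)/(cos(pi/23) + 1).
≈ 11.446193612 (to 9 d.p.).
11 ≤ 23*cos(pi/23)/(cos(pi/23) + 1) ≤ 12: both strict.

23*cos(pi/23)/(cos(pi/23) + 1)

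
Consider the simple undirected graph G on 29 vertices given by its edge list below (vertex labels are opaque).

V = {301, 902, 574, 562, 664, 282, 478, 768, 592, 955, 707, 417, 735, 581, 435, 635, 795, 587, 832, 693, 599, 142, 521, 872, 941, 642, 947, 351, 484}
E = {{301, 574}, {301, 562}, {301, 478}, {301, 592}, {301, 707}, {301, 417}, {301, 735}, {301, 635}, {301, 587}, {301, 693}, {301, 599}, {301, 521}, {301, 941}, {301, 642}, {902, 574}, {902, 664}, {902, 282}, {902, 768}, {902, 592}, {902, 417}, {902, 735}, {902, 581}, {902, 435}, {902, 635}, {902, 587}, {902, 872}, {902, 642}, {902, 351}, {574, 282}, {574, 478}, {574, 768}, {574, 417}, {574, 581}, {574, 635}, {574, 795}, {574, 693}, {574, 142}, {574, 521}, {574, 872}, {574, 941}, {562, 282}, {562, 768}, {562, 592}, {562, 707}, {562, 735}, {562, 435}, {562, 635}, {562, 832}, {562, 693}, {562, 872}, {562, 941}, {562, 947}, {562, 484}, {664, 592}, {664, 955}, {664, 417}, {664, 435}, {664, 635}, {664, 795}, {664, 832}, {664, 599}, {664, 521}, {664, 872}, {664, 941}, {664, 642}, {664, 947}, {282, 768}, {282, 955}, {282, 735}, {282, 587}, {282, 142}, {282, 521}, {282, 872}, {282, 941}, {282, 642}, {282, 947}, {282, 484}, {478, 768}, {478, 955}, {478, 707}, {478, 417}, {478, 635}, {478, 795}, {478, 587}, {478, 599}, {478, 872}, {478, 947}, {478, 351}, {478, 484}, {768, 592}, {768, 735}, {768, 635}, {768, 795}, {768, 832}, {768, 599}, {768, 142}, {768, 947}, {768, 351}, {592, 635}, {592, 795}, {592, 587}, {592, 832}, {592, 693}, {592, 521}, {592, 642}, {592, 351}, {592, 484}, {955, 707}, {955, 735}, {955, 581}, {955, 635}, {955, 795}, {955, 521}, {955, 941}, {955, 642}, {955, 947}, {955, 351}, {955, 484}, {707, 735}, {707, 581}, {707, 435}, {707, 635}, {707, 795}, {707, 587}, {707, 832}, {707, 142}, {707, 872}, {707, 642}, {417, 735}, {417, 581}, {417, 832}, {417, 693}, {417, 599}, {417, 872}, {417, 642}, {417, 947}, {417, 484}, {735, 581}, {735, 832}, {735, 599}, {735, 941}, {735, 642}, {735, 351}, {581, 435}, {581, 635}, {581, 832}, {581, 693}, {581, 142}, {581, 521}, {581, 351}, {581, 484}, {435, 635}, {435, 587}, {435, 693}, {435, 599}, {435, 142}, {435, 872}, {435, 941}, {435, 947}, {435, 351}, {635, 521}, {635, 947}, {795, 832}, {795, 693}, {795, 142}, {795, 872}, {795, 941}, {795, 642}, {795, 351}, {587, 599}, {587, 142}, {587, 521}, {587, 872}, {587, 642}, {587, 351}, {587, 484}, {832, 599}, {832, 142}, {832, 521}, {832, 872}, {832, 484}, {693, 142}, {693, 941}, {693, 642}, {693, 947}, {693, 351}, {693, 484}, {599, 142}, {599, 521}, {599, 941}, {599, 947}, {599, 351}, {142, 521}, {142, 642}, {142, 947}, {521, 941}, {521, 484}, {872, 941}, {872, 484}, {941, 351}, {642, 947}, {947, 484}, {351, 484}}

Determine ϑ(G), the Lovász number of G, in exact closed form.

Vertex 635 has 14 neighbors: 301, 902, 574, 562, 664, 478, 768, 592, 955, 707, 581, 435, 521, 947.
N(707) = {301, 562, 478, 955, 735, 581, 435, 635, 795, 587, 832, 142, 872, 642}, |N(707)| = 14.
N(735) = {301, 902, 562, 282, 768, 955, 707, 417, 581, 832, 599, 941, 642, 351}, |N(735)| = 14.
deg(592) = 14; N(592) = {301, 902, 562, 664, 768, 635, 795, 587, 832, 693, 521, 642, 351, 484}.
Regular of degree 14 on 29 vertices: SR(29,14,6,7) — a Paley graph.
A has 3 distinct eigenvalues ≈ [14.0, 2.19258, -3.19258].
With N=29: ϑ(G) = 29·(-(-sqrt(29)/2 - 1/2))/(14−(-sqrt(29)/2 - 1/2)) = sqrt(29).
ϑ(G) ≈ 5.38516481.

sqrt(29)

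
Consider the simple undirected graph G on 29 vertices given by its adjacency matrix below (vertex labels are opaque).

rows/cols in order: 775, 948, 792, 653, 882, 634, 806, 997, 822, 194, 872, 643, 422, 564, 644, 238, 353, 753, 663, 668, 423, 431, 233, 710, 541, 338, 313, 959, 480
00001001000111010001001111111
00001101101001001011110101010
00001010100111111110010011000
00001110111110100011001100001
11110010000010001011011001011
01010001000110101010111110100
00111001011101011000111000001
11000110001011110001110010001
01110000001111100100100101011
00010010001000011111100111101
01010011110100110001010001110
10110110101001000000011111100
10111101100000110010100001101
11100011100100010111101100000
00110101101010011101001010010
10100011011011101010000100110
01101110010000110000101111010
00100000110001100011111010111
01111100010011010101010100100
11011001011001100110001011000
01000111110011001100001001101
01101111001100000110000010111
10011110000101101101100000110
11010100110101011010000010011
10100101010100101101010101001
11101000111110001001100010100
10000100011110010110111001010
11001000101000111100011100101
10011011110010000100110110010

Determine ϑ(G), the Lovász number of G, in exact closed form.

deg(643) = 14; N(643) = {775, 792, 653, 634, 806, 822, 872, 564, 431, 233, 710, 541, 338, 313}.
N(775) = {882, 997, 643, 422, 564, 238, 668, 233, 710, 541, 338, 313, 959, 480}, |N(775)| = 14.
deg(948) = 14; N(948) = {882, 634, 997, 822, 872, 564, 353, 663, 668, 423, 431, 710, 338, 959}.
deg(710) = 14; N(710) = {775, 948, 653, 634, 822, 194, 643, 564, 238, 353, 663, 541, 959, 480}.
29-vertex 14-regular graph: strongly regular (29,14,6,7).
A has 3 distinct eigenvalues ≈ [14.0, 2.19258, -3.19258].
λ_max=14, λ_min=-sqrt(29)/2 - 1/2; ϑ = −29·λ_min/(λ_max−λ_min) = sqrt(29).
= 5.3851648… (decimal).

sqrt(29)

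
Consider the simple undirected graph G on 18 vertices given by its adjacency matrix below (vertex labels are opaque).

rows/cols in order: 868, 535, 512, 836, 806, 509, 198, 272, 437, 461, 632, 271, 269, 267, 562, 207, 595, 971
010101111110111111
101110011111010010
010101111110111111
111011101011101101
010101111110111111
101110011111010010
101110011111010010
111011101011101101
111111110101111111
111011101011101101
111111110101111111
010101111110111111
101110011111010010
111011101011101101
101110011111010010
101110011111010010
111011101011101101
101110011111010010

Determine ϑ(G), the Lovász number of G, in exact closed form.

7

deg(535) = 11; N(535) = {868, 512, 836, 806, 272, 437, 461, 632, 271, 267, 595}.
Vertex 595 has 13 neighbors: 868, 535, 512, 806, 509, 198, 437, 632, 271, 269, 562, 207, 971.
N(562) = {868, 512, 836, 806, 272, 437, 461, 632, 271, 267, 595}, |N(562)| = 11.
Vertex 632 has 16 neighbors: 868, 535, 512, 836, 806, 509, 198, 272, 461, 271, 269, 267, 562, 207, 595, 971.
Complete multipartite on [7, 5, 4, 2]: sandwich collapses at ϑ=7.
≈ 7.0000000 (to 7 d.p.).
7 ≤ 7 ≤ 7: collapsed.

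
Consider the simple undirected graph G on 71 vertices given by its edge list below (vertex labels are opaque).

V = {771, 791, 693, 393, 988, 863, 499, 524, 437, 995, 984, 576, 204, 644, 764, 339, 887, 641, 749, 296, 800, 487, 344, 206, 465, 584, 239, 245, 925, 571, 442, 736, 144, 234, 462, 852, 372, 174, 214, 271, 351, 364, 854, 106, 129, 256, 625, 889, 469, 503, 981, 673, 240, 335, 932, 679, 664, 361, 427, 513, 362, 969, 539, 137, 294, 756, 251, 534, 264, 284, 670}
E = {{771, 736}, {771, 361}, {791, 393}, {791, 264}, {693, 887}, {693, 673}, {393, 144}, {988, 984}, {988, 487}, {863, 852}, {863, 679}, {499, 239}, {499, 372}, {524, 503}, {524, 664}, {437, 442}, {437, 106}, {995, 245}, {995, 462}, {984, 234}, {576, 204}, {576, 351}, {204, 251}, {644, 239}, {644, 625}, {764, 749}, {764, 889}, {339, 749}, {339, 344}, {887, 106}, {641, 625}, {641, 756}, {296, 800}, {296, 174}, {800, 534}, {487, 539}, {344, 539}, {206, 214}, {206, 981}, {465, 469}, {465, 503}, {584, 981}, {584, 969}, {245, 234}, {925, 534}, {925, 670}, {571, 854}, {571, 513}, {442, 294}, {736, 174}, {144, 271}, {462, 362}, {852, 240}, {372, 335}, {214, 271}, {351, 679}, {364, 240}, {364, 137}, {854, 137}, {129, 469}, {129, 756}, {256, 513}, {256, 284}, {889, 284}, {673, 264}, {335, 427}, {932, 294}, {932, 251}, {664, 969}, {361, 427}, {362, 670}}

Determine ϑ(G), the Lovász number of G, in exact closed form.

Vertex 427 has 2 neighbors: 335, 361.
N(206) = {214, 981}, |N(206)| = 2.
deg(487) = 2; N(487) = {988, 539}.
deg(344) = 2; N(344) = {339, 539}.
2-regular, N=71; the odd cycle C_{71}.
spec(A) ≈ [2.0, 1.9922, 1.9688, 1.9299, 1.876, 1.8074, 1.7246, 1.6284, 1.5194, 1.3985, 1.2666, 1.1249, 0.9743, 0.8162, 0.6516, 0.4819, 0.3085, 0.1326, -0.0442, -0.2208, -0.3956, -0.5673, -0.7346, -0.8961, -1.0507, -1.1969, -1.3339, -1.4604, -1.5754, -1.6781, -1.7677, -1.8435, -1.9048, -1.9513, -1.9824, -1.998] (distinct, 4 d.p.).
With N=71: ϑ(G) = 71·(-(-1)*2*cos(pi/71))/(2−(-2*cos(pi/71))) = 71*cos(pi/71)/(cos(pi/71) + 1).
= 35.48261826… (decimal).
Sandwich: α(G)=35 ≤ ϑ(G)=71*cos(pi/71)/(cos(pi/71) + 1) ≤ χ(Ḡ)=36 (both strict).

71*cos(pi/71)/(cos(pi/71) + 1)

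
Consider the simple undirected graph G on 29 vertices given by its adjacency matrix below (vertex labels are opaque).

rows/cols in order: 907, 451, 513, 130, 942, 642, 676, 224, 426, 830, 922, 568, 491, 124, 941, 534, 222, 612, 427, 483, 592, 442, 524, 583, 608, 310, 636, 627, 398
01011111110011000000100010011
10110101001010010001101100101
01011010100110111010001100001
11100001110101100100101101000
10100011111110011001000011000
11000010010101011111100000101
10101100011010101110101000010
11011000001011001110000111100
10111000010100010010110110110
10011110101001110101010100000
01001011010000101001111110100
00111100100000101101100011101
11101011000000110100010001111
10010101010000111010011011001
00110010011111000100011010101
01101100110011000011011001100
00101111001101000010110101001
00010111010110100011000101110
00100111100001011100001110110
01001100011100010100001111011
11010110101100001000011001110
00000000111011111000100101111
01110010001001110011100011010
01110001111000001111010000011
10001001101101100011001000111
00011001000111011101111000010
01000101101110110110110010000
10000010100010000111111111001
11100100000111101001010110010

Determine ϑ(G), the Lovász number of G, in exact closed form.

sqrt(29)

Vertex 642 has 14 neighbors: 907, 451, 676, 830, 568, 124, 534, 222, 612, 427, 483, 592, 636, 398.
deg(922) = 14; N(922) = {451, 942, 676, 224, 830, 941, 222, 483, 592, 442, 524, 583, 608, 636}.
N(676) = {907, 513, 942, 642, 830, 922, 491, 941, 222, 612, 427, 592, 524, 627}, |N(676)| = 14.
deg(491) = 14; N(491) = {907, 451, 513, 942, 676, 224, 941, 534, 612, 442, 310, 636, 627, 398}.
deg(v) = 14 for all v (|V|=29); Paley(29): SR with (k,λ,μ)=(14,6,7).
spec(A) ≈ [14.0, 2.192582, -3.192582] (distinct, 6 d.p.).
−29·(-sqrt(29)/2 - 1/2) / ((14)−(-sqrt(29)/2 - 1/2)) = sqrt(29) = ϑ(G).
≈ 5.385164807 (to 9 d.p.).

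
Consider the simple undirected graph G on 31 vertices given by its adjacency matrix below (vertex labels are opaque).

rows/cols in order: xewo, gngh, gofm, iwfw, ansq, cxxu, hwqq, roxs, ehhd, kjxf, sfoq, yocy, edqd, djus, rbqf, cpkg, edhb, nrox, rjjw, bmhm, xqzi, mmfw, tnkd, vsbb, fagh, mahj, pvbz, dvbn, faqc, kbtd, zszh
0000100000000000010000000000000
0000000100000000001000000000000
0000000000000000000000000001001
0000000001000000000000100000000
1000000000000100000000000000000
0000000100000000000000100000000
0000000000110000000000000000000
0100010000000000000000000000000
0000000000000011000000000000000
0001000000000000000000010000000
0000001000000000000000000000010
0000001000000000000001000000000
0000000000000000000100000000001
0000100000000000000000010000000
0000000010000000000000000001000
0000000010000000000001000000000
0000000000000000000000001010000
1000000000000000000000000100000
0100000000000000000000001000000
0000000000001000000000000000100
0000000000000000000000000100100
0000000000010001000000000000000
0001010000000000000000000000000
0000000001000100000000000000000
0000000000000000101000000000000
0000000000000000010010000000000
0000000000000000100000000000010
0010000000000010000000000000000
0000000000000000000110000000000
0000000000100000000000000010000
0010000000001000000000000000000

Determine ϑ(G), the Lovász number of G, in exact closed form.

31*cos(pi/31)/(cos(pi/31) + 1)

deg(ansq) = 2; N(ansq) = {xewo, djus}.
Vertex bmhm has 2 neighbors: edqd, faqc.
Vertex kjxf has 2 neighbors: iwfw, vsbb.
Vertex xewo has 2 neighbors: ansq, nrox.
31-vertex 2-regular graph: a single 31-cycle (edge-transitive).
A has 16 distinct eigenvalues ≈ [2.0, 1.9591, 1.8379, 1.6415, 1.3779, 1.0579, 0.6946, 0.3029, -0.1013, -0.5013, -0.8808, -1.2242, -1.5175, -1.7487, -1.9083, -1.9897].
With N=31: ϑ(G) = 31·(-(-1)*2*cos(pi/31))/(2−(-2*cos(pi/31))) = 31*cos(pi/31)/(cos(pi/31) + 1).
= 15.460135… (decimal).
Check 15 ≤ 31*cos(pi/31)/(cos(pi/31) + 1) ≤ 16: both strict.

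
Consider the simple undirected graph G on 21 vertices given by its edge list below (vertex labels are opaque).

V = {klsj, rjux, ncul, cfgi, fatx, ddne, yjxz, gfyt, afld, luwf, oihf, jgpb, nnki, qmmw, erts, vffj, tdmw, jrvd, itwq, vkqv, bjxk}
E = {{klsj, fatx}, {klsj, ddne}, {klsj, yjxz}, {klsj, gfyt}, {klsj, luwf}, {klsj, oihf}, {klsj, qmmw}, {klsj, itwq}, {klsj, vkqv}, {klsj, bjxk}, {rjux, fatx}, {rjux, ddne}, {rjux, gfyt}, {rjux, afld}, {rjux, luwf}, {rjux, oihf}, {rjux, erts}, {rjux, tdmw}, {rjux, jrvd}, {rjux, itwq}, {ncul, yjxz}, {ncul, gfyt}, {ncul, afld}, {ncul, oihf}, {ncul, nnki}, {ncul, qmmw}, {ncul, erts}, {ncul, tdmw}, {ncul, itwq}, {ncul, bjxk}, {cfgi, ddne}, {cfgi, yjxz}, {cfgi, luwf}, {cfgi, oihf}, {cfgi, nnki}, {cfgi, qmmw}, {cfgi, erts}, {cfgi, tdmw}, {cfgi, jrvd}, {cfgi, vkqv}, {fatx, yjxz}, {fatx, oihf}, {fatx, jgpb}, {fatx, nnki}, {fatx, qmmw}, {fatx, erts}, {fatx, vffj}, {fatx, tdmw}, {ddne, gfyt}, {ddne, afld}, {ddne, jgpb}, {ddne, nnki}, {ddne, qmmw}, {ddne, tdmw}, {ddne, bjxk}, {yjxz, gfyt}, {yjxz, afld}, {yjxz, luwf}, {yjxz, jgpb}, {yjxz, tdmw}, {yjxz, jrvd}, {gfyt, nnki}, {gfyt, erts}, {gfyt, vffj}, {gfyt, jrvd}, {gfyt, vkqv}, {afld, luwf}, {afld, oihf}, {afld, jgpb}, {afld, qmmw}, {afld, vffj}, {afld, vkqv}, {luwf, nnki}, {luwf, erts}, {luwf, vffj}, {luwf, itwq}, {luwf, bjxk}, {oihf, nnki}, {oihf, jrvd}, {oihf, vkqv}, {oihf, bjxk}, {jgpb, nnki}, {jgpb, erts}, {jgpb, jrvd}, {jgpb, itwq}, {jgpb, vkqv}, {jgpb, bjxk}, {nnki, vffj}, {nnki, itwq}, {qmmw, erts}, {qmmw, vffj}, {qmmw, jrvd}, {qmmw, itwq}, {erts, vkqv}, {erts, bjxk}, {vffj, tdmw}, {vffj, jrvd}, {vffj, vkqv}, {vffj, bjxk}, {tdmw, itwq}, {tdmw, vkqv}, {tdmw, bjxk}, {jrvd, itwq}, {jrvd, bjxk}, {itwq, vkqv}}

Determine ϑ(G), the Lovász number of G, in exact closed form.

6

N(nnki) = {ncul, cfgi, fatx, ddne, gfyt, luwf, oihf, jgpb, vffj, itwq}, |N(nnki)| = 10.
Vertex luwf has 10 neighbors: klsj, rjux, cfgi, yjxz, afld, nnki, erts, vffj, itwq, bjxk.
N(gfyt) = {klsj, rjux, ncul, ddne, yjxz, nnki, erts, vffj, jrvd, vkqv}, |N(gfyt)| = 10.
Vertex jgpb has 10 neighbors: fatx, ddne, yjxz, afld, nnki, erts, jrvd, itwq, vkqv, bjxk.
G on 21 vertices is 10-regular; Kneser-type, 2-subsets of [7].
Distinct eigenvalues (to 3 d.p.): [10.0, 1.0, -4.0].
λ_max=10, λ_min=-4; ϑ = −21·λ_min/(λ_max−λ_min) = 6.
Numerically 6.00000000.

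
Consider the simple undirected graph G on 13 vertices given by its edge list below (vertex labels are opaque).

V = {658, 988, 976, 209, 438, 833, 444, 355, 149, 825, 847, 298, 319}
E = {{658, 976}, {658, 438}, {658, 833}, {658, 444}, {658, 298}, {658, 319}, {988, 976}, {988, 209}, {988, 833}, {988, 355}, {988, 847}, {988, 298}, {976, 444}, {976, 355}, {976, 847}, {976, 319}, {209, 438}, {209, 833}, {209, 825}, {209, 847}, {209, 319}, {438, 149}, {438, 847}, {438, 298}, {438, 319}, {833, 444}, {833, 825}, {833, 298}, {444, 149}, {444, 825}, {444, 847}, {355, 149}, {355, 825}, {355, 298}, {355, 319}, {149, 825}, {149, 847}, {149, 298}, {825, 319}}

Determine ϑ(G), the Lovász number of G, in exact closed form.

sqrt(13)

deg(444) = 6; N(444) = {658, 976, 833, 149, 825, 847}.
deg(988) = 6; N(988) = {976, 209, 833, 355, 847, 298}.
N(319) = {658, 976, 209, 438, 355, 825}, |N(319)| = 6.
deg(209) = 6; N(209) = {988, 438, 833, 825, 847, 319}.
Every vertex has degree 6 (N=13); strongly regular (13,6,2,3).
The 3 distinct eigenvalues: [6.0, 1.302776, -2.302776].
With N=13: ϑ(G) = 13·(-(-sqrt(13)/2 - 1/2))/(6−(-sqrt(13)/2 - 1/2)) = sqrt(13).
= 3.60555… (decimal).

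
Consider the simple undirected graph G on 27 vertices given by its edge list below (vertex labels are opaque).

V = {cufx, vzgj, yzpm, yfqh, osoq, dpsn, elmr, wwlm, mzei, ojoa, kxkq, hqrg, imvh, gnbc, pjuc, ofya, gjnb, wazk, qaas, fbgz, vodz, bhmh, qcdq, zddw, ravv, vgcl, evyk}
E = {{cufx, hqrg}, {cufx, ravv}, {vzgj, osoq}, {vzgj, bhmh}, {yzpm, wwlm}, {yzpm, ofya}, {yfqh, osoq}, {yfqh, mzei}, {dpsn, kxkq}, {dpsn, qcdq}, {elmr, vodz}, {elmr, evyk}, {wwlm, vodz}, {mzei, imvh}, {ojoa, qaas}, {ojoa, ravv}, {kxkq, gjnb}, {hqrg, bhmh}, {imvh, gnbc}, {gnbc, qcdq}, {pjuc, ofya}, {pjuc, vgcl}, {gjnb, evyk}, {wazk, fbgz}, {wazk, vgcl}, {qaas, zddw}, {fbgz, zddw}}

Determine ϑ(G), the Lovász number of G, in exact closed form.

27*cos(pi/27)/(cos(pi/27) + 1)

deg(cufx) = 2; N(cufx) = {hqrg, ravv}.
deg(kxkq) = 2; N(kxkq) = {dpsn, gjnb}.
N(qaas) = {ojoa, zddw}, |N(qaas)| = 2.
deg(vzgj) = 2; N(vzgj) = {osoq, bhmh}.
deg(v) = 2 for all v (|V|=27); connected 2-regular on 27 ⇒ C_{27}.
The 14 distinct eigenvalues: [2.0, 1.946, 1.787, 1.532, 1.194, 0.792, 0.347, -0.116, -0.574, -1.0, -1.372, -1.671, -1.879, -1.986].
Lovász (edge-transitive): ϑ = −27·(-2*cos(pi/27))/((2)−(-2*cos(pi/27))) = 27*cos(pi/27)/(cos(pi/27) + 1).
Numerically 13.4542.
α=13, χ(Ḡ)=14; ϑ=27*cos(pi/27)/(cos(pi/27) + 1) lies between (both strict).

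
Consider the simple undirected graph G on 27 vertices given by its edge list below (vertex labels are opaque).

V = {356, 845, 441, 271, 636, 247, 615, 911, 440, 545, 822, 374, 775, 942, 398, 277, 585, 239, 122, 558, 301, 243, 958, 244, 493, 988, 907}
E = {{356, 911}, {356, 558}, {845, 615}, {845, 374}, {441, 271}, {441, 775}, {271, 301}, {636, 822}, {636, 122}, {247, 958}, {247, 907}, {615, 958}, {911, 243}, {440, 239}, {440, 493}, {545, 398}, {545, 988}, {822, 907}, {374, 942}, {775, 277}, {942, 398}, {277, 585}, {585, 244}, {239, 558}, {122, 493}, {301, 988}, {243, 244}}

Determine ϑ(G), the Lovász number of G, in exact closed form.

27*cos(pi/27)/(cos(pi/27) + 1)

deg(845) = 2; N(845) = {615, 374}.
N(356) = {911, 558}, |N(356)| = 2.
deg(277) = 2; N(277) = {775, 585}.
Vertex 301 has 2 neighbors: 271, 988.
G on 27 vertices is 2-regular; a single 27-cycle (edge-transitive).
The 14 distinct eigenvalues: [2.0, 1.946, 1.787, 1.532, 1.194, 0.792, 0.347, -0.116, -0.574, -1.0, -1.372, -1.671, -1.879, -1.986].
Lovász: ϑ = −27(-2*cos(pi/27))/(2+-(-1)*2*cos(pi/27)) = 27*cos(pi/27)/(cos(pi/27) + 1).
= 13.4542… (decimal).
α=13, χ(Ḡ)=14; ϑ=27*cos(pi/27)/(cos(pi/27) + 1) lies between (both strict).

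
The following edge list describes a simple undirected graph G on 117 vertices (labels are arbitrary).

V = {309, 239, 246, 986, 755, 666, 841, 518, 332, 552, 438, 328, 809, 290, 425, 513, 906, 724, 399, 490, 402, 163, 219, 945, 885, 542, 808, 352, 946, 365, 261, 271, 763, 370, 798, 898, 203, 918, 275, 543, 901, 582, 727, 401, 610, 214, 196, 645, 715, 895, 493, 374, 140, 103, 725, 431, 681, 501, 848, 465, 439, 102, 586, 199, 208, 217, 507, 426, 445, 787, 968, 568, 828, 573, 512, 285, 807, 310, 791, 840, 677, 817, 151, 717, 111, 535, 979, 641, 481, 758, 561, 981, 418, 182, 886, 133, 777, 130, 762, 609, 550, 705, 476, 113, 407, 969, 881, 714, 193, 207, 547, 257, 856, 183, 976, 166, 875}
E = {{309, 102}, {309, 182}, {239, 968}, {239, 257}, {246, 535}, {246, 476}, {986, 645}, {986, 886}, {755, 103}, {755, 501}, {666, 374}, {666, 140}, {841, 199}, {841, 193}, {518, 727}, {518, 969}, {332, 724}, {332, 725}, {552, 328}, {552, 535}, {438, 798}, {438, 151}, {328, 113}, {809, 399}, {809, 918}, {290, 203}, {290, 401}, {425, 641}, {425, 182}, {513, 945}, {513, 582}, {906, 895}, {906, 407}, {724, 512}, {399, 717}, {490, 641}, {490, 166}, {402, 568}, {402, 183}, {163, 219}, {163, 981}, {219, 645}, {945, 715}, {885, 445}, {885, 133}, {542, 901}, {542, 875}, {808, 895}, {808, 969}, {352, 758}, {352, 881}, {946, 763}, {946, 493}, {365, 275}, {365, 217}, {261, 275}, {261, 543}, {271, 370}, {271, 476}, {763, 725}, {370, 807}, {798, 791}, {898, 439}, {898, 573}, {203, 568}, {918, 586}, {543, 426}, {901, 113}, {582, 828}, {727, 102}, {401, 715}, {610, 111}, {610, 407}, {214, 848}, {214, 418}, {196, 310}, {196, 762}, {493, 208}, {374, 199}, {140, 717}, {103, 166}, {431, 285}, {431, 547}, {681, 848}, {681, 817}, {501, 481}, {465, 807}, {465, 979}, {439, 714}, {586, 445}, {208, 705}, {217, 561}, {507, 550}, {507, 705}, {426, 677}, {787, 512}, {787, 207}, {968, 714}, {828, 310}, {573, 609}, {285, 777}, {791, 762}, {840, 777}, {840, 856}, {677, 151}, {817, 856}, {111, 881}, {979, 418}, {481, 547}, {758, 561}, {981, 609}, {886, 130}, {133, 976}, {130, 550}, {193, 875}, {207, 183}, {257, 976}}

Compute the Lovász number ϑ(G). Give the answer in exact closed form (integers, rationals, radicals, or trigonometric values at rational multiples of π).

117*cos(pi/117)/(cos(pi/117) + 1)

deg(875) = 2; N(875) = {542, 193}.
N(439) = {898, 714}, |N(439)| = 2.
N(666) = {374, 140}, |N(666)| = 2.
Vertex 374 has 2 neighbors: 666, 199.
G on 117 vertices is 2-regular; connected 2-regular on 117 ⇒ C_{117}.
The 59 distinct eigenvalues: [2.0, 1.9971, 1.9885, 1.9741, 1.954, 1.9283, 1.8971, 1.8603, 1.8182, 1.7709, 1.7185, 1.6611, 1.5989, 1.5321, 1.4609, 1.3854, 1.306, 1.2228, 1.1361, 1.0461, 0.9531, 0.8574, 0.7592, 0.6587, 0.5564, 0.4525, 0.3473, 0.2411, 0.1342, 0.0269, -0.0805, -0.1877, -0.2943, -0.4001, -0.5047, -0.6078, -0.7092, -0.8086, -0.9056, -1.0, -1.0915, -1.1799, -1.2649, -1.3462, -1.4237, -1.497, -1.5661, -1.6306, -1.6904, -1.7453, -1.7952, -1.84, -1.8794, -1.9134, -1.9419, -1.9648, -1.982, -1.9935, -1.9993].
λ_max=2, λ_min=-2*cos(pi/117); ϑ = −117·λ_min/(λ_max−λ_min) = 117*cos(pi/117)/(cos(pi/117) + 1).
≈ 58.48945428 (to 8 d.p.).
Lovász sandwich 58 ≤ 117*cos(pi/117)/(cos(pi/117) + 1) ≤ 59: both strict.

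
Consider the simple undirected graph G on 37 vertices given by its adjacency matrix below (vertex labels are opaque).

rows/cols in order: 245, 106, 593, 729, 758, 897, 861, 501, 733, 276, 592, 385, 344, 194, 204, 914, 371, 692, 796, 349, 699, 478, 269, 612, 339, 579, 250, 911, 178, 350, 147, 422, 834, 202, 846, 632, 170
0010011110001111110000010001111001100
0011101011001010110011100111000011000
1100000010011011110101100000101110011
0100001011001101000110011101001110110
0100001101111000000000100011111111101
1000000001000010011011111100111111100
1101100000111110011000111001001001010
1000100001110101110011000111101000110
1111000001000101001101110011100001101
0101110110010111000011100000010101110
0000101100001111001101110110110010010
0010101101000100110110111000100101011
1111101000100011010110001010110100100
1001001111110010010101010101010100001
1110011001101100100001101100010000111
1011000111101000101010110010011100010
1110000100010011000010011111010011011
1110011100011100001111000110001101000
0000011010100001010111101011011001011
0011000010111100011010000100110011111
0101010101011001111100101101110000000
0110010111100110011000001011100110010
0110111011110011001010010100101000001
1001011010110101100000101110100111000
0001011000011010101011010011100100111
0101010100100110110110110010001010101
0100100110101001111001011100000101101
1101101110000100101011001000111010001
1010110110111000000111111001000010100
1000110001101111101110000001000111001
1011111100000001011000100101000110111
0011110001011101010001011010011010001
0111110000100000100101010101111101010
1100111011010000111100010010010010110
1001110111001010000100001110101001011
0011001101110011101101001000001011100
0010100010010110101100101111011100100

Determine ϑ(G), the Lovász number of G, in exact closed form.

deg(344) = 18; N(344) = {245, 106, 593, 729, 758, 861, 592, 204, 914, 692, 349, 699, 339, 250, 178, 350, 422, 846}.
N(501) = {245, 758, 276, 592, 385, 194, 914, 371, 692, 699, 478, 579, 250, 911, 178, 147, 846, 632}, |N(501)| = 18.
Vertex 733 has 18 neighbors: 245, 106, 593, 729, 276, 194, 914, 796, 349, 478, 269, 612, 250, 911, 178, 202, 846, 170.
Vertex 478 has 18 neighbors: 106, 593, 897, 501, 733, 276, 592, 194, 204, 692, 796, 339, 250, 911, 178, 422, 834, 632.
Every vertex has degree 18 (N=37); strongly regular (37,18,8,9).
Distinct eigenvalues (to 5 d.p.): [18.0, 2.54138, -3.54138].
With N=37: ϑ(G) = 37·(-(-sqrt(37)/2 - 1/2))/(18−(-sqrt(37)/2 - 1/2)) = sqrt(37).
≈ 6.082763 (to 6 d.p.).

sqrt(37)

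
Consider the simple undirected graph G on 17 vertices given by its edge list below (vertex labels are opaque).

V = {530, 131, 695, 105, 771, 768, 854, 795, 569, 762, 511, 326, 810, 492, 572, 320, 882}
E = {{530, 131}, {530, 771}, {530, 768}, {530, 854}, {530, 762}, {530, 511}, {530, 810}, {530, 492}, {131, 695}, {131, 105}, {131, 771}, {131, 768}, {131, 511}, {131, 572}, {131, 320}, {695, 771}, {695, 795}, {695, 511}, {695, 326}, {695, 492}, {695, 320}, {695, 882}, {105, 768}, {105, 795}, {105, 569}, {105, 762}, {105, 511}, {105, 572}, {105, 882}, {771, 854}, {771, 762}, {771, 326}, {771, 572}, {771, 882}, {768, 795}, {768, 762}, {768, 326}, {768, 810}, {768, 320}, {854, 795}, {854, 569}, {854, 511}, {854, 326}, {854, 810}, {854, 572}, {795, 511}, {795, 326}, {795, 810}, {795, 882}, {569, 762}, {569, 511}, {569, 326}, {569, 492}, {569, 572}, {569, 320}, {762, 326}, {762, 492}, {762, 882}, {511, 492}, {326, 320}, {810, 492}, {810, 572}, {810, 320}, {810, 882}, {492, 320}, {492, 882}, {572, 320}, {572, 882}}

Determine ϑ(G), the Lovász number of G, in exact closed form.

N(511) = {530, 131, 695, 105, 854, 795, 569, 492}, |N(511)| = 8.
N(795) = {695, 105, 768, 854, 511, 326, 810, 882}, |N(795)| = 8.
Vertex 326 has 8 neighbors: 695, 771, 768, 854, 795, 569, 762, 320.
deg(810) = 8; N(810) = {530, 768, 854, 795, 492, 572, 320, 882}.
G on 17 vertices is 8-regular; strongly regular (17,8,3,4).
Distinct eigenvalues (to 5 d.p.): [8.0, 1.56155, -2.56155].
−17·(-sqrt(17)/2 - 1/2) / ((8)−(-sqrt(17)/2 - 1/2)) = sqrt(17) = ϑ(G).
= 4.123106… (decimal).

sqrt(17)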